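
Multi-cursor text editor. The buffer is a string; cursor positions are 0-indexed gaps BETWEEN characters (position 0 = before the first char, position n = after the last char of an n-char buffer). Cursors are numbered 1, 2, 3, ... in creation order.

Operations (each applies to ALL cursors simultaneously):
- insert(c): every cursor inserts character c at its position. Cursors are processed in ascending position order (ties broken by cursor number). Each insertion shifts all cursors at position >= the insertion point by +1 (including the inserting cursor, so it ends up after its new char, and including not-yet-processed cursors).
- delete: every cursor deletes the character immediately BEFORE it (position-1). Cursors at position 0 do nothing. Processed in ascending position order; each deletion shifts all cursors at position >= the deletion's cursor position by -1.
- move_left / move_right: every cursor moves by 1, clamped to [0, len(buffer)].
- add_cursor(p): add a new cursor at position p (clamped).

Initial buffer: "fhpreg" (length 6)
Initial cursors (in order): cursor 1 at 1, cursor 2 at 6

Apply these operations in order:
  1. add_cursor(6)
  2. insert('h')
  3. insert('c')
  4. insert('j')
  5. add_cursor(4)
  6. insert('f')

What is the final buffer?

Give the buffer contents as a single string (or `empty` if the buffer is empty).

After op 1 (add_cursor(6)): buffer="fhpreg" (len 6), cursors c1@1 c2@6 c3@6, authorship ......
After op 2 (insert('h')): buffer="fhhpreghh" (len 9), cursors c1@2 c2@9 c3@9, authorship .1.....23
After op 3 (insert('c')): buffer="fhchpreghhcc" (len 12), cursors c1@3 c2@12 c3@12, authorship .11.....2323
After op 4 (insert('j')): buffer="fhcjhpreghhccjj" (len 15), cursors c1@4 c2@15 c3@15, authorship .111.....232323
After op 5 (add_cursor(4)): buffer="fhcjhpreghhccjj" (len 15), cursors c1@4 c4@4 c2@15 c3@15, authorship .111.....232323
After op 6 (insert('f')): buffer="fhcjffhpreghhccjjff" (len 19), cursors c1@6 c4@6 c2@19 c3@19, authorship .11114.....23232323

Answer: fhcjffhpreghhccjjff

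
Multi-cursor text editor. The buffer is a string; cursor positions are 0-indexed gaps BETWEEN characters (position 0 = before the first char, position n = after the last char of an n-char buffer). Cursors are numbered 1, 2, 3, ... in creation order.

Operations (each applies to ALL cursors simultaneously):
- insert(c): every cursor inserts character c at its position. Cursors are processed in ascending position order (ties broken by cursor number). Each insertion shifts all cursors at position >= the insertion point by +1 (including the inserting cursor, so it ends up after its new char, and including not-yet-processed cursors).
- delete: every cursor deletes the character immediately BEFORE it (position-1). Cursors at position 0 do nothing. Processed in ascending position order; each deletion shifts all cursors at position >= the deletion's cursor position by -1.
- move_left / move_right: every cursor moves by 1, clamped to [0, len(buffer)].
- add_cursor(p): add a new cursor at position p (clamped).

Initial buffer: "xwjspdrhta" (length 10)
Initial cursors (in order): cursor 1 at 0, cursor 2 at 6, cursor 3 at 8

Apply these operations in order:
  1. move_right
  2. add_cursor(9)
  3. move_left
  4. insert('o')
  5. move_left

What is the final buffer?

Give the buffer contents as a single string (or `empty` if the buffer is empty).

Answer: oxwjspdorhoota

Derivation:
After op 1 (move_right): buffer="xwjspdrhta" (len 10), cursors c1@1 c2@7 c3@9, authorship ..........
After op 2 (add_cursor(9)): buffer="xwjspdrhta" (len 10), cursors c1@1 c2@7 c3@9 c4@9, authorship ..........
After op 3 (move_left): buffer="xwjspdrhta" (len 10), cursors c1@0 c2@6 c3@8 c4@8, authorship ..........
After op 4 (insert('o')): buffer="oxwjspdorhoota" (len 14), cursors c1@1 c2@8 c3@12 c4@12, authorship 1......2..34..
After op 5 (move_left): buffer="oxwjspdorhoota" (len 14), cursors c1@0 c2@7 c3@11 c4@11, authorship 1......2..34..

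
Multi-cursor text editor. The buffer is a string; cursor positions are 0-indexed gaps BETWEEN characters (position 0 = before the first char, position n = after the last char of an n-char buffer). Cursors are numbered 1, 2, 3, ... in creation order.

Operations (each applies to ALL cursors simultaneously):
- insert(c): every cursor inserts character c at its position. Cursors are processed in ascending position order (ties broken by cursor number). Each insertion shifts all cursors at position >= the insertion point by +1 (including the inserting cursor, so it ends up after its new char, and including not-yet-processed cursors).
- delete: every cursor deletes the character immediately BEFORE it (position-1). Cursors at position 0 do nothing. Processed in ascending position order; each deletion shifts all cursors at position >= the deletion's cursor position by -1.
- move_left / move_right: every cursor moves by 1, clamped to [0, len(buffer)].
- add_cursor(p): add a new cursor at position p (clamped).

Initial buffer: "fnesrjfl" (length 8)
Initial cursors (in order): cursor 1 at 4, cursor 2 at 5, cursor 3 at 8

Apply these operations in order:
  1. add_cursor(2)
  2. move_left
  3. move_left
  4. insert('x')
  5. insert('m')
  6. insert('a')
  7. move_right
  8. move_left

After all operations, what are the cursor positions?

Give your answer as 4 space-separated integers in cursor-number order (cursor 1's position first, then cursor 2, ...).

Answer: 8 12 18 3

Derivation:
After op 1 (add_cursor(2)): buffer="fnesrjfl" (len 8), cursors c4@2 c1@4 c2@5 c3@8, authorship ........
After op 2 (move_left): buffer="fnesrjfl" (len 8), cursors c4@1 c1@3 c2@4 c3@7, authorship ........
After op 3 (move_left): buffer="fnesrjfl" (len 8), cursors c4@0 c1@2 c2@3 c3@6, authorship ........
After op 4 (insert('x')): buffer="xfnxexsrjxfl" (len 12), cursors c4@1 c1@4 c2@6 c3@10, authorship 4..1.2...3..
After op 5 (insert('m')): buffer="xmfnxmexmsrjxmfl" (len 16), cursors c4@2 c1@6 c2@9 c3@14, authorship 44..11.22...33..
After op 6 (insert('a')): buffer="xmafnxmaexmasrjxmafl" (len 20), cursors c4@3 c1@8 c2@12 c3@18, authorship 444..111.222...333..
After op 7 (move_right): buffer="xmafnxmaexmasrjxmafl" (len 20), cursors c4@4 c1@9 c2@13 c3@19, authorship 444..111.222...333..
After op 8 (move_left): buffer="xmafnxmaexmasrjxmafl" (len 20), cursors c4@3 c1@8 c2@12 c3@18, authorship 444..111.222...333..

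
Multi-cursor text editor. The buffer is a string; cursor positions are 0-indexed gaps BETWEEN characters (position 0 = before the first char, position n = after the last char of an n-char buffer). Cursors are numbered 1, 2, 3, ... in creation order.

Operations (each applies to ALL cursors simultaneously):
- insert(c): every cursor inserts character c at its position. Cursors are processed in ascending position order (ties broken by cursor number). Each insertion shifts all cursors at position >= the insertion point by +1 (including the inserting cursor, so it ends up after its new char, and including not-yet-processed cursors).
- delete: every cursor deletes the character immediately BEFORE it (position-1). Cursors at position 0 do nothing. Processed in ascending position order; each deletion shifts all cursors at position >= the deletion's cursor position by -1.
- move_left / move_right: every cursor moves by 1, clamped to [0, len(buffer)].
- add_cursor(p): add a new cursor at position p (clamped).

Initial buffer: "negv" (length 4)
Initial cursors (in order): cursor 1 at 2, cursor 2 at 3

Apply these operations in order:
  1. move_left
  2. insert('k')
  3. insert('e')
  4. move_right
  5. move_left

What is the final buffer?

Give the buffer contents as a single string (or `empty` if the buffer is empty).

After op 1 (move_left): buffer="negv" (len 4), cursors c1@1 c2@2, authorship ....
After op 2 (insert('k')): buffer="nkekgv" (len 6), cursors c1@2 c2@4, authorship .1.2..
After op 3 (insert('e')): buffer="nkeekegv" (len 8), cursors c1@3 c2@6, authorship .11.22..
After op 4 (move_right): buffer="nkeekegv" (len 8), cursors c1@4 c2@7, authorship .11.22..
After op 5 (move_left): buffer="nkeekegv" (len 8), cursors c1@3 c2@6, authorship .11.22..

Answer: nkeekegv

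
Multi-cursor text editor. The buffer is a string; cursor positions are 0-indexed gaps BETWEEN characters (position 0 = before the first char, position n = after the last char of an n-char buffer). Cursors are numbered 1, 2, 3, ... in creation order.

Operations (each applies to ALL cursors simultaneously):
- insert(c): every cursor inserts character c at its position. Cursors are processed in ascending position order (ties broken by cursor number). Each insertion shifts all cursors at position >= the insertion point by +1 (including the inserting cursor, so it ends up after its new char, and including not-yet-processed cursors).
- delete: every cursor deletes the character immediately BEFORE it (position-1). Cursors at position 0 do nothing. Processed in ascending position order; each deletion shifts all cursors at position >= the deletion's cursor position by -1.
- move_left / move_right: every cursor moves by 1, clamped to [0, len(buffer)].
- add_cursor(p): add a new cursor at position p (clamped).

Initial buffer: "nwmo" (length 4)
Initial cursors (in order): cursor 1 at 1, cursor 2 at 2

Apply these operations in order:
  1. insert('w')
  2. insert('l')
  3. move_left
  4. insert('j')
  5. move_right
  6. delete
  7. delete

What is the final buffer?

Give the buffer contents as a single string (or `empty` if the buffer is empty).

Answer: nwwwmo

Derivation:
After op 1 (insert('w')): buffer="nwwwmo" (len 6), cursors c1@2 c2@4, authorship .1.2..
After op 2 (insert('l')): buffer="nwlwwlmo" (len 8), cursors c1@3 c2@6, authorship .11.22..
After op 3 (move_left): buffer="nwlwwlmo" (len 8), cursors c1@2 c2@5, authorship .11.22..
After op 4 (insert('j')): buffer="nwjlwwjlmo" (len 10), cursors c1@3 c2@7, authorship .111.222..
After op 5 (move_right): buffer="nwjlwwjlmo" (len 10), cursors c1@4 c2@8, authorship .111.222..
After op 6 (delete): buffer="nwjwwjmo" (len 8), cursors c1@3 c2@6, authorship .11.22..
After op 7 (delete): buffer="nwwwmo" (len 6), cursors c1@2 c2@4, authorship .1.2..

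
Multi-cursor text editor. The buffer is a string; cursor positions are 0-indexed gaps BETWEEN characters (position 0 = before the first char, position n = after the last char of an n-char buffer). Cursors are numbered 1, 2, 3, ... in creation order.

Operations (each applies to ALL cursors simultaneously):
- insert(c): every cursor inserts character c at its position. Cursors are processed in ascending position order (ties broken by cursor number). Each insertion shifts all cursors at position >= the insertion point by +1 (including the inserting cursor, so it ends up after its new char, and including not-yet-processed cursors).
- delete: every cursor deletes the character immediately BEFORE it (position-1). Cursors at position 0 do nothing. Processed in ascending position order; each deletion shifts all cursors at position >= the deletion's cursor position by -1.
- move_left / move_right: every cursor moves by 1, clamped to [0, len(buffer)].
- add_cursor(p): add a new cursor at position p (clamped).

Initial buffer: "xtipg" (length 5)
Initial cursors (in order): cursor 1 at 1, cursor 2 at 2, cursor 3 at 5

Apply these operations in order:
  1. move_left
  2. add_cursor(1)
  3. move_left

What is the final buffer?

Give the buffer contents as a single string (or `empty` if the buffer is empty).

After op 1 (move_left): buffer="xtipg" (len 5), cursors c1@0 c2@1 c3@4, authorship .....
After op 2 (add_cursor(1)): buffer="xtipg" (len 5), cursors c1@0 c2@1 c4@1 c3@4, authorship .....
After op 3 (move_left): buffer="xtipg" (len 5), cursors c1@0 c2@0 c4@0 c3@3, authorship .....

Answer: xtipg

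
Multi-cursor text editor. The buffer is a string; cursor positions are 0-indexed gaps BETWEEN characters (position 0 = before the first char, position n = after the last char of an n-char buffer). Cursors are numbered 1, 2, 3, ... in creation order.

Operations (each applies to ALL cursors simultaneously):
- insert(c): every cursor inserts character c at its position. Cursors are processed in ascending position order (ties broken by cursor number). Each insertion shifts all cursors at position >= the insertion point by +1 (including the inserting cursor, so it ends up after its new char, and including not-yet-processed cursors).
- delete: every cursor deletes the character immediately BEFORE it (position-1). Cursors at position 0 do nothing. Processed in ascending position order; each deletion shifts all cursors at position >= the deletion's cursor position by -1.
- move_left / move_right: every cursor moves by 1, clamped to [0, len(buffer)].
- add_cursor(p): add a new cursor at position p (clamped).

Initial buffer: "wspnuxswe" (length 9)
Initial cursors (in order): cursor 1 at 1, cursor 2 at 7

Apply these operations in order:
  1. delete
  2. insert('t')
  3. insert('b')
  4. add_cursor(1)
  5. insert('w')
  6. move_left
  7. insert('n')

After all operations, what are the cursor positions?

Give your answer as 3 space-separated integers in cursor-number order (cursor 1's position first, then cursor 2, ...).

After op 1 (delete): buffer="spnuxwe" (len 7), cursors c1@0 c2@5, authorship .......
After op 2 (insert('t')): buffer="tspnuxtwe" (len 9), cursors c1@1 c2@7, authorship 1.....2..
After op 3 (insert('b')): buffer="tbspnuxtbwe" (len 11), cursors c1@2 c2@9, authorship 11.....22..
After op 4 (add_cursor(1)): buffer="tbspnuxtbwe" (len 11), cursors c3@1 c1@2 c2@9, authorship 11.....22..
After op 5 (insert('w')): buffer="twbwspnuxtbwwe" (len 14), cursors c3@2 c1@4 c2@12, authorship 1311.....222..
After op 6 (move_left): buffer="twbwspnuxtbwwe" (len 14), cursors c3@1 c1@3 c2@11, authorship 1311.....222..
After op 7 (insert('n')): buffer="tnwbnwspnuxtbnwwe" (len 17), cursors c3@2 c1@5 c2@14, authorship 133111.....2222..

Answer: 5 14 2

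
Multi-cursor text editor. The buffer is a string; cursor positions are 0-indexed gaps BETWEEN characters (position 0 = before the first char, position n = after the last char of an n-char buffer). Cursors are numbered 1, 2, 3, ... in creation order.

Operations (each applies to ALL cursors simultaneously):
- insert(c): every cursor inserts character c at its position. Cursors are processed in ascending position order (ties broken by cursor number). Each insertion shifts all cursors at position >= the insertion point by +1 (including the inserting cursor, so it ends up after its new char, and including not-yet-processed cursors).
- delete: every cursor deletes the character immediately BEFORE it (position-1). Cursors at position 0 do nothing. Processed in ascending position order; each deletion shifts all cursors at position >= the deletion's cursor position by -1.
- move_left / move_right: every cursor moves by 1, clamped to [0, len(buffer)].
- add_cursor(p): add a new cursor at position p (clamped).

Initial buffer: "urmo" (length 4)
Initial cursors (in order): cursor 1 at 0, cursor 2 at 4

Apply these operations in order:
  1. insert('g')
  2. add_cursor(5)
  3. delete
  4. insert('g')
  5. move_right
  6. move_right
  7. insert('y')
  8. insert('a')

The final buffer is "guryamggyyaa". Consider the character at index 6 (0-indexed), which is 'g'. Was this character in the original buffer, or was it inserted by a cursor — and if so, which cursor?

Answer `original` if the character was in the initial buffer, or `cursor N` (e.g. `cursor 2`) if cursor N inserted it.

Answer: cursor 2

Derivation:
After op 1 (insert('g')): buffer="gurmog" (len 6), cursors c1@1 c2@6, authorship 1....2
After op 2 (add_cursor(5)): buffer="gurmog" (len 6), cursors c1@1 c3@5 c2@6, authorship 1....2
After op 3 (delete): buffer="urm" (len 3), cursors c1@0 c2@3 c3@3, authorship ...
After op 4 (insert('g')): buffer="gurmgg" (len 6), cursors c1@1 c2@6 c3@6, authorship 1...23
After op 5 (move_right): buffer="gurmgg" (len 6), cursors c1@2 c2@6 c3@6, authorship 1...23
After op 6 (move_right): buffer="gurmgg" (len 6), cursors c1@3 c2@6 c3@6, authorship 1...23
After op 7 (insert('y')): buffer="gurymggyy" (len 9), cursors c1@4 c2@9 c3@9, authorship 1..1.2323
After op 8 (insert('a')): buffer="guryamggyyaa" (len 12), cursors c1@5 c2@12 c3@12, authorship 1..11.232323
Authorship (.=original, N=cursor N): 1 . . 1 1 . 2 3 2 3 2 3
Index 6: author = 2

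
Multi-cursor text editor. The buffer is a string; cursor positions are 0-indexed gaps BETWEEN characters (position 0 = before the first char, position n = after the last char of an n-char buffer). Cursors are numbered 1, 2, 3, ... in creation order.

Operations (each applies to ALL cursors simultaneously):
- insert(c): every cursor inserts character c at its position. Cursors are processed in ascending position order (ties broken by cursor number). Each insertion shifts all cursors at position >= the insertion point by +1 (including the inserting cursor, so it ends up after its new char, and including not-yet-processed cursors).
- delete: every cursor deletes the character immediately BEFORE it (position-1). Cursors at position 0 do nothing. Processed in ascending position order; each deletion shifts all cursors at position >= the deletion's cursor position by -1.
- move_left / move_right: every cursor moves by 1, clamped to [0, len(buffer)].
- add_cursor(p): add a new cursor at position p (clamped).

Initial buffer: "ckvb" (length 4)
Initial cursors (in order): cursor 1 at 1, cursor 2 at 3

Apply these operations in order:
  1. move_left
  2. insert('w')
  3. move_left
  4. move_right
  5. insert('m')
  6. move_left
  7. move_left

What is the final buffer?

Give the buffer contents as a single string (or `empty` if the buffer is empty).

Answer: wmckwmvb

Derivation:
After op 1 (move_left): buffer="ckvb" (len 4), cursors c1@0 c2@2, authorship ....
After op 2 (insert('w')): buffer="wckwvb" (len 6), cursors c1@1 c2@4, authorship 1..2..
After op 3 (move_left): buffer="wckwvb" (len 6), cursors c1@0 c2@3, authorship 1..2..
After op 4 (move_right): buffer="wckwvb" (len 6), cursors c1@1 c2@4, authorship 1..2..
After op 5 (insert('m')): buffer="wmckwmvb" (len 8), cursors c1@2 c2@6, authorship 11..22..
After op 6 (move_left): buffer="wmckwmvb" (len 8), cursors c1@1 c2@5, authorship 11..22..
After op 7 (move_left): buffer="wmckwmvb" (len 8), cursors c1@0 c2@4, authorship 11..22..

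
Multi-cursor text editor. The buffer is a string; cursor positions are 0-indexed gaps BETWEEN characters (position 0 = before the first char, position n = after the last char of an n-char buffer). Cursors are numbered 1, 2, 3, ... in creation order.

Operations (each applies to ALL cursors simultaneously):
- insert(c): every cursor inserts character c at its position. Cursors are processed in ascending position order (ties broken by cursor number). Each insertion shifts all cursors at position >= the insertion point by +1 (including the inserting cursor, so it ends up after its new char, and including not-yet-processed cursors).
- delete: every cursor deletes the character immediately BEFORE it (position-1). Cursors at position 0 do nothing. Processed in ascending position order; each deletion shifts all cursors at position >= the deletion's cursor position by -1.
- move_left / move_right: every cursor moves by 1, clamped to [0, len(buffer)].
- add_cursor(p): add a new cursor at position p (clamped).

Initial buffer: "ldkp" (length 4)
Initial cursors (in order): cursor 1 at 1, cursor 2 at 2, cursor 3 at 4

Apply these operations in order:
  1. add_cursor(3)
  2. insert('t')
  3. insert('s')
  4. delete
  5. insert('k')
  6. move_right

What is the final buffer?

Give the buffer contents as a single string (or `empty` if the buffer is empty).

Answer: ltkdtkktkptk

Derivation:
After op 1 (add_cursor(3)): buffer="ldkp" (len 4), cursors c1@1 c2@2 c4@3 c3@4, authorship ....
After op 2 (insert('t')): buffer="ltdtktpt" (len 8), cursors c1@2 c2@4 c4@6 c3@8, authorship .1.2.4.3
After op 3 (insert('s')): buffer="ltsdtsktspts" (len 12), cursors c1@3 c2@6 c4@9 c3@12, authorship .11.22.44.33
After op 4 (delete): buffer="ltdtktpt" (len 8), cursors c1@2 c2@4 c4@6 c3@8, authorship .1.2.4.3
After op 5 (insert('k')): buffer="ltkdtkktkptk" (len 12), cursors c1@3 c2@6 c4@9 c3@12, authorship .11.22.44.33
After op 6 (move_right): buffer="ltkdtkktkptk" (len 12), cursors c1@4 c2@7 c4@10 c3@12, authorship .11.22.44.33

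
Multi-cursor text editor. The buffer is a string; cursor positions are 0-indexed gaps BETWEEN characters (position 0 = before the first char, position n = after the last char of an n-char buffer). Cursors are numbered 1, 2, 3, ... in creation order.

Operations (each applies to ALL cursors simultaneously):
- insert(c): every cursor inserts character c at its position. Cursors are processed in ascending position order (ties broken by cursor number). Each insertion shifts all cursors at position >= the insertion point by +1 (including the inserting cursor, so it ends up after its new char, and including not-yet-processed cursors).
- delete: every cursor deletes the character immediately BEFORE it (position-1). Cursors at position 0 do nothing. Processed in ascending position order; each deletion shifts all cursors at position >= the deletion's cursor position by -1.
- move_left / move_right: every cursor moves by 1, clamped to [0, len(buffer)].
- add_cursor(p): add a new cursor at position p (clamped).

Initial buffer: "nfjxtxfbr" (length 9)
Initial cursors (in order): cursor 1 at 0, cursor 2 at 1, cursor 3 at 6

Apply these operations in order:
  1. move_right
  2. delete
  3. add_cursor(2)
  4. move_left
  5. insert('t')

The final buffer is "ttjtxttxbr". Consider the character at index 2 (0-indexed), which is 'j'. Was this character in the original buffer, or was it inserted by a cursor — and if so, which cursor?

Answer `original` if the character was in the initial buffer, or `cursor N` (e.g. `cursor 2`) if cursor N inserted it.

Answer: original

Derivation:
After op 1 (move_right): buffer="nfjxtxfbr" (len 9), cursors c1@1 c2@2 c3@7, authorship .........
After op 2 (delete): buffer="jxtxbr" (len 6), cursors c1@0 c2@0 c3@4, authorship ......
After op 3 (add_cursor(2)): buffer="jxtxbr" (len 6), cursors c1@0 c2@0 c4@2 c3@4, authorship ......
After op 4 (move_left): buffer="jxtxbr" (len 6), cursors c1@0 c2@0 c4@1 c3@3, authorship ......
After op 5 (insert('t')): buffer="ttjtxttxbr" (len 10), cursors c1@2 c2@2 c4@4 c3@7, authorship 12.4..3...
Authorship (.=original, N=cursor N): 1 2 . 4 . . 3 . . .
Index 2: author = original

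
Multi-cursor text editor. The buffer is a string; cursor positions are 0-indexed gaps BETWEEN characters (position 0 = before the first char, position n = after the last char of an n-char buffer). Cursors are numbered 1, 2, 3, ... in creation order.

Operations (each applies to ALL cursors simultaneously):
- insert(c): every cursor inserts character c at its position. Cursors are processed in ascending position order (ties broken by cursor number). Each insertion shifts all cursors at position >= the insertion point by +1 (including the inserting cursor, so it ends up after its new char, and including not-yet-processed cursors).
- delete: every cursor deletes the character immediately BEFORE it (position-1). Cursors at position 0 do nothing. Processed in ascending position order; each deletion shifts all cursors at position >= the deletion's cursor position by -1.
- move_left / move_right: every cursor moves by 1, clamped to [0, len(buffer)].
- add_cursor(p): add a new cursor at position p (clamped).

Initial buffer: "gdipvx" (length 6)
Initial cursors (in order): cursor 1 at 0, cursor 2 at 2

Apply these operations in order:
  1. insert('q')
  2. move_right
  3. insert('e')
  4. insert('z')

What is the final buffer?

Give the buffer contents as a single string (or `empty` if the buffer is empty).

After op 1 (insert('q')): buffer="qgdqipvx" (len 8), cursors c1@1 c2@4, authorship 1..2....
After op 2 (move_right): buffer="qgdqipvx" (len 8), cursors c1@2 c2@5, authorship 1..2....
After op 3 (insert('e')): buffer="qgedqiepvx" (len 10), cursors c1@3 c2@7, authorship 1.1.2.2...
After op 4 (insert('z')): buffer="qgezdqiezpvx" (len 12), cursors c1@4 c2@9, authorship 1.11.2.22...

Answer: qgezdqiezpvx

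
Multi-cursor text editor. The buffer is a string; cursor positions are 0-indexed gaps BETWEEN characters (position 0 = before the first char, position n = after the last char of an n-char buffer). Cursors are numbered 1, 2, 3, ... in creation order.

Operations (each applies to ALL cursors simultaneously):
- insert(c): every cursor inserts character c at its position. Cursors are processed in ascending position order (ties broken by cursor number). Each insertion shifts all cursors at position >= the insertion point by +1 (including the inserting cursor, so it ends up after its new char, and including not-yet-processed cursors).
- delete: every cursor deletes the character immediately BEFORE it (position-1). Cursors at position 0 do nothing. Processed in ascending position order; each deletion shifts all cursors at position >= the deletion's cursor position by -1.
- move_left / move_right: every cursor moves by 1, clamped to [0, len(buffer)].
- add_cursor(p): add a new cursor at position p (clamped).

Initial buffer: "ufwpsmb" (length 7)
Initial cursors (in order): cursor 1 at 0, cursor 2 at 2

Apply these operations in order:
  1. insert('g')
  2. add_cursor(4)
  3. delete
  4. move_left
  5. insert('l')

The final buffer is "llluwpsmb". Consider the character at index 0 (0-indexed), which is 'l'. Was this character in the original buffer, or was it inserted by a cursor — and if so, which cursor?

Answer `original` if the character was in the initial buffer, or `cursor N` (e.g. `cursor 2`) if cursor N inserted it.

After op 1 (insert('g')): buffer="gufgwpsmb" (len 9), cursors c1@1 c2@4, authorship 1..2.....
After op 2 (add_cursor(4)): buffer="gufgwpsmb" (len 9), cursors c1@1 c2@4 c3@4, authorship 1..2.....
After op 3 (delete): buffer="uwpsmb" (len 6), cursors c1@0 c2@1 c3@1, authorship ......
After op 4 (move_left): buffer="uwpsmb" (len 6), cursors c1@0 c2@0 c3@0, authorship ......
After op 5 (insert('l')): buffer="llluwpsmb" (len 9), cursors c1@3 c2@3 c3@3, authorship 123......
Authorship (.=original, N=cursor N): 1 2 3 . . . . . .
Index 0: author = 1

Answer: cursor 1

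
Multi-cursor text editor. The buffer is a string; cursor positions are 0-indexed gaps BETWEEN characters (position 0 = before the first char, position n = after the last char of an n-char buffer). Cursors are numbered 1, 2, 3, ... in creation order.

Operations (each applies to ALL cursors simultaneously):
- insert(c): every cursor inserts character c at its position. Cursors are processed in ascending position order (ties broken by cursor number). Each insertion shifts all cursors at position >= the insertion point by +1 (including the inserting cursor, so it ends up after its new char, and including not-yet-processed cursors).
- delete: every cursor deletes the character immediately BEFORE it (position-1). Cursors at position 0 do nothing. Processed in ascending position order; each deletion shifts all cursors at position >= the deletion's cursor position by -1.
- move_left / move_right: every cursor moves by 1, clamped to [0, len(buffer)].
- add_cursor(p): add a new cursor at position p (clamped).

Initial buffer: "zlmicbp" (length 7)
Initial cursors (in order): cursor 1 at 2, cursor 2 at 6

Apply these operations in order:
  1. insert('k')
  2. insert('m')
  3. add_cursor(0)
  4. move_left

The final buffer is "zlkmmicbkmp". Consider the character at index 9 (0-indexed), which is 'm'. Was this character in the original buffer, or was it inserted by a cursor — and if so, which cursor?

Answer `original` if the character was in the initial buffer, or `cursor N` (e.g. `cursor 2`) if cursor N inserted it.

Answer: cursor 2

Derivation:
After op 1 (insert('k')): buffer="zlkmicbkp" (len 9), cursors c1@3 c2@8, authorship ..1....2.
After op 2 (insert('m')): buffer="zlkmmicbkmp" (len 11), cursors c1@4 c2@10, authorship ..11....22.
After op 3 (add_cursor(0)): buffer="zlkmmicbkmp" (len 11), cursors c3@0 c1@4 c2@10, authorship ..11....22.
After op 4 (move_left): buffer="zlkmmicbkmp" (len 11), cursors c3@0 c1@3 c2@9, authorship ..11....22.
Authorship (.=original, N=cursor N): . . 1 1 . . . . 2 2 .
Index 9: author = 2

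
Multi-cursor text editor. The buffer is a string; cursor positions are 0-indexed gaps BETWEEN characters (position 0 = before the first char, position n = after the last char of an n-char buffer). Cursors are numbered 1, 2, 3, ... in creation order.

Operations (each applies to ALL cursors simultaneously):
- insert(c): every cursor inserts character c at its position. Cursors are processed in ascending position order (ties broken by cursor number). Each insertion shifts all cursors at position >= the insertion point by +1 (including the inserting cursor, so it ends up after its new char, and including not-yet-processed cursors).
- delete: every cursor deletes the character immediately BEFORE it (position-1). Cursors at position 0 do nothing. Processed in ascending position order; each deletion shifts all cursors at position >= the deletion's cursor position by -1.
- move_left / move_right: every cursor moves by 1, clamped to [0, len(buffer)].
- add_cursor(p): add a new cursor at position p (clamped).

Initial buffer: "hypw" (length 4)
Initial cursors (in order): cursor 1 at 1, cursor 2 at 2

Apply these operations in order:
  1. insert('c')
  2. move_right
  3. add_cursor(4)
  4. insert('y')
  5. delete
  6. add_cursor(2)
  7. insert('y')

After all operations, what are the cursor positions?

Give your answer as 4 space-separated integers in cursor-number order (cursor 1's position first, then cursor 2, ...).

After op 1 (insert('c')): buffer="hcycpw" (len 6), cursors c1@2 c2@4, authorship .1.2..
After op 2 (move_right): buffer="hcycpw" (len 6), cursors c1@3 c2@5, authorship .1.2..
After op 3 (add_cursor(4)): buffer="hcycpw" (len 6), cursors c1@3 c3@4 c2@5, authorship .1.2..
After op 4 (insert('y')): buffer="hcyycypyw" (len 9), cursors c1@4 c3@6 c2@8, authorship .1.123.2.
After op 5 (delete): buffer="hcycpw" (len 6), cursors c1@3 c3@4 c2@5, authorship .1.2..
After op 6 (add_cursor(2)): buffer="hcycpw" (len 6), cursors c4@2 c1@3 c3@4 c2@5, authorship .1.2..
After op 7 (insert('y')): buffer="hcyyycypyw" (len 10), cursors c4@3 c1@5 c3@7 c2@9, authorship .14.123.2.

Answer: 5 9 7 3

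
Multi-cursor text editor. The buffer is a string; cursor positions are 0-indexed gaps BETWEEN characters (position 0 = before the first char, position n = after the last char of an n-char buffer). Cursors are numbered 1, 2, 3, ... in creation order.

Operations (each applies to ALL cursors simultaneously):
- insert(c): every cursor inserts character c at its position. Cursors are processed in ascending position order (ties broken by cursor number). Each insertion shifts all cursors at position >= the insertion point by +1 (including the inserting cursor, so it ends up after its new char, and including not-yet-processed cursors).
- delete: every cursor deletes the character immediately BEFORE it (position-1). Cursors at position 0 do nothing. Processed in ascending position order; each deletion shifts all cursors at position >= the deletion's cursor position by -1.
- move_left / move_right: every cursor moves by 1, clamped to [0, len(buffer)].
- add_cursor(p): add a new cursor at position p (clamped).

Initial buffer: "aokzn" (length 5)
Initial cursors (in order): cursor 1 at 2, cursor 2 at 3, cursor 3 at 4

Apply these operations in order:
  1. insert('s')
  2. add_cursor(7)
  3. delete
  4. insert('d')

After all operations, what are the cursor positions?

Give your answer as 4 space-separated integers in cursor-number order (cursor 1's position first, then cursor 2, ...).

After op 1 (insert('s')): buffer="aoskszsn" (len 8), cursors c1@3 c2@5 c3@7, authorship ..1.2.3.
After op 2 (add_cursor(7)): buffer="aoskszsn" (len 8), cursors c1@3 c2@5 c3@7 c4@7, authorship ..1.2.3.
After op 3 (delete): buffer="aokn" (len 4), cursors c1@2 c2@3 c3@3 c4@3, authorship ....
After op 4 (insert('d')): buffer="aodkdddn" (len 8), cursors c1@3 c2@7 c3@7 c4@7, authorship ..1.234.

Answer: 3 7 7 7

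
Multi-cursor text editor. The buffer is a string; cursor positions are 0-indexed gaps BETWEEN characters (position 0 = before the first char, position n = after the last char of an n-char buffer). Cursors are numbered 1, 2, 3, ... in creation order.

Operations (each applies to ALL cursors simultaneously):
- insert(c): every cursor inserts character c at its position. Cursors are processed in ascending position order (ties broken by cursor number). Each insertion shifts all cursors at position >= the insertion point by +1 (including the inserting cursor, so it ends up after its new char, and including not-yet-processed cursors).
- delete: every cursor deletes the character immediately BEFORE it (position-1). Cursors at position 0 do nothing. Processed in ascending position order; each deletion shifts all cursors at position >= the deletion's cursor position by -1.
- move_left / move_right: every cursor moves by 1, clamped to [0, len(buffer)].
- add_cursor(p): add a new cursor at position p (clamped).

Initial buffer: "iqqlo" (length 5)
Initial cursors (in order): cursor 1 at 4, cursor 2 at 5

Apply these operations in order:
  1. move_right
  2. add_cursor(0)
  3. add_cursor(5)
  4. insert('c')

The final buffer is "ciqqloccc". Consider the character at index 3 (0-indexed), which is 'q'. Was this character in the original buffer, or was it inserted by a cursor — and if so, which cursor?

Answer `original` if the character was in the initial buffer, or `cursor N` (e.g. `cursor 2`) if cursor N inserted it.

After op 1 (move_right): buffer="iqqlo" (len 5), cursors c1@5 c2@5, authorship .....
After op 2 (add_cursor(0)): buffer="iqqlo" (len 5), cursors c3@0 c1@5 c2@5, authorship .....
After op 3 (add_cursor(5)): buffer="iqqlo" (len 5), cursors c3@0 c1@5 c2@5 c4@5, authorship .....
After op 4 (insert('c')): buffer="ciqqloccc" (len 9), cursors c3@1 c1@9 c2@9 c4@9, authorship 3.....124
Authorship (.=original, N=cursor N): 3 . . . . . 1 2 4
Index 3: author = original

Answer: original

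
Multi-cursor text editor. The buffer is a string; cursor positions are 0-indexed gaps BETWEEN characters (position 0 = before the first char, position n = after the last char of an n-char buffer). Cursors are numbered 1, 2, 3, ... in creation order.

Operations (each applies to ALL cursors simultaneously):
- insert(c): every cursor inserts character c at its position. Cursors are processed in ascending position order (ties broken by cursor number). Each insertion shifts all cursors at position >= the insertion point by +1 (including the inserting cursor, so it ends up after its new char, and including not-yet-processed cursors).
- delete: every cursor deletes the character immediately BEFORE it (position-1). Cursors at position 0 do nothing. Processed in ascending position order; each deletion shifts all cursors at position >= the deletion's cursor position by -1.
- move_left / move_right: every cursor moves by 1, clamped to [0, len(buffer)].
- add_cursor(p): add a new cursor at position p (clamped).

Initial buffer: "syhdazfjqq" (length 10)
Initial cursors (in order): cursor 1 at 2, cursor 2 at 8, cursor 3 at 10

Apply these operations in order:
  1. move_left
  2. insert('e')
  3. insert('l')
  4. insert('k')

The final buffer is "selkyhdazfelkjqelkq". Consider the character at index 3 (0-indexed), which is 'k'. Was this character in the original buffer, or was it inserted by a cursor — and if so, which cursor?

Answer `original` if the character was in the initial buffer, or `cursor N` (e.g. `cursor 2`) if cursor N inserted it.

Answer: cursor 1

Derivation:
After op 1 (move_left): buffer="syhdazfjqq" (len 10), cursors c1@1 c2@7 c3@9, authorship ..........
After op 2 (insert('e')): buffer="seyhdazfejqeq" (len 13), cursors c1@2 c2@9 c3@12, authorship .1......2..3.
After op 3 (insert('l')): buffer="selyhdazfeljqelq" (len 16), cursors c1@3 c2@11 c3@15, authorship .11......22..33.
After op 4 (insert('k')): buffer="selkyhdazfelkjqelkq" (len 19), cursors c1@4 c2@13 c3@18, authorship .111......222..333.
Authorship (.=original, N=cursor N): . 1 1 1 . . . . . . 2 2 2 . . 3 3 3 .
Index 3: author = 1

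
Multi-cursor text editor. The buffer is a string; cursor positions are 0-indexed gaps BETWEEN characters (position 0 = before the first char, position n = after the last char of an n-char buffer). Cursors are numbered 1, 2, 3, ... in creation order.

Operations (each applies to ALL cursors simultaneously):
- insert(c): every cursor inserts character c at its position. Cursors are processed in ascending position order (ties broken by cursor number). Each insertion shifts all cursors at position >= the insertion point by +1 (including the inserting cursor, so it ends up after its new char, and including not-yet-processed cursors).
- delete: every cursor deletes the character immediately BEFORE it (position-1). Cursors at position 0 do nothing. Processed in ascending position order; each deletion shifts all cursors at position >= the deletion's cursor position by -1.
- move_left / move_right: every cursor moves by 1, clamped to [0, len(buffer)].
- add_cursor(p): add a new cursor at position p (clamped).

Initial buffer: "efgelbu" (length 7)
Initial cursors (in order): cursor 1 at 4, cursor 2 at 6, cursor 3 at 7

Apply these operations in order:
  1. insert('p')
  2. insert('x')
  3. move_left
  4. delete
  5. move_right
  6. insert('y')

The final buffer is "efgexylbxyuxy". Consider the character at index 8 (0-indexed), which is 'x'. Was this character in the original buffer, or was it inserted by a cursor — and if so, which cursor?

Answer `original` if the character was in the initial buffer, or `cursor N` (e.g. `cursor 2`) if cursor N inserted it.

After op 1 (insert('p')): buffer="efgeplbpup" (len 10), cursors c1@5 c2@8 c3@10, authorship ....1..2.3
After op 2 (insert('x')): buffer="efgepxlbpxupx" (len 13), cursors c1@6 c2@10 c3@13, authorship ....11..22.33
After op 3 (move_left): buffer="efgepxlbpxupx" (len 13), cursors c1@5 c2@9 c3@12, authorship ....11..22.33
After op 4 (delete): buffer="efgexlbxux" (len 10), cursors c1@4 c2@7 c3@9, authorship ....1..2.3
After op 5 (move_right): buffer="efgexlbxux" (len 10), cursors c1@5 c2@8 c3@10, authorship ....1..2.3
After op 6 (insert('y')): buffer="efgexylbxyuxy" (len 13), cursors c1@6 c2@10 c3@13, authorship ....11..22.33
Authorship (.=original, N=cursor N): . . . . 1 1 . . 2 2 . 3 3
Index 8: author = 2

Answer: cursor 2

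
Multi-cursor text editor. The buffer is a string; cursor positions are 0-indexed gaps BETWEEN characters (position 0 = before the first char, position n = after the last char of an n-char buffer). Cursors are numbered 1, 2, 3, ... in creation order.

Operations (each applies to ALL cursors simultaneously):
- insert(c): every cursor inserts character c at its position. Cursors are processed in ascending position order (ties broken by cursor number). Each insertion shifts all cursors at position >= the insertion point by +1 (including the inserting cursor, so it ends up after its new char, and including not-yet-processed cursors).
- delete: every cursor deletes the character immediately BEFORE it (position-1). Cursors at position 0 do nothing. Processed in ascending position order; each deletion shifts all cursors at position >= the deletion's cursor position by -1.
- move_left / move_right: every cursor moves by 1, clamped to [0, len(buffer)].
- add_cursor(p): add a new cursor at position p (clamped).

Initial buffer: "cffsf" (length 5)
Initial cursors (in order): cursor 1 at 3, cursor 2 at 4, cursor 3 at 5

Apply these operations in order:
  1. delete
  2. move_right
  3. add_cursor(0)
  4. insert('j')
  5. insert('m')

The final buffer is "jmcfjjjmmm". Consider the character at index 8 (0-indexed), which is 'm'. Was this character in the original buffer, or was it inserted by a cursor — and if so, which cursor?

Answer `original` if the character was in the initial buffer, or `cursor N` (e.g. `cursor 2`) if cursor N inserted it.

After op 1 (delete): buffer="cf" (len 2), cursors c1@2 c2@2 c3@2, authorship ..
After op 2 (move_right): buffer="cf" (len 2), cursors c1@2 c2@2 c3@2, authorship ..
After op 3 (add_cursor(0)): buffer="cf" (len 2), cursors c4@0 c1@2 c2@2 c3@2, authorship ..
After op 4 (insert('j')): buffer="jcfjjj" (len 6), cursors c4@1 c1@6 c2@6 c3@6, authorship 4..123
After op 5 (insert('m')): buffer="jmcfjjjmmm" (len 10), cursors c4@2 c1@10 c2@10 c3@10, authorship 44..123123
Authorship (.=original, N=cursor N): 4 4 . . 1 2 3 1 2 3
Index 8: author = 2

Answer: cursor 2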